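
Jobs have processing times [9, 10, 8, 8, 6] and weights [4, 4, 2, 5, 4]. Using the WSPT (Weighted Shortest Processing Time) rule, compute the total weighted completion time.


Compute p/w ratios and sort ascending (WSPT): [(6, 4), (8, 5), (9, 4), (10, 4), (8, 2)]
Compute weighted completion times:
  Job (p=6,w=4): C=6, w*C=4*6=24
  Job (p=8,w=5): C=14, w*C=5*14=70
  Job (p=9,w=4): C=23, w*C=4*23=92
  Job (p=10,w=4): C=33, w*C=4*33=132
  Job (p=8,w=2): C=41, w*C=2*41=82
Total weighted completion time = 400

400


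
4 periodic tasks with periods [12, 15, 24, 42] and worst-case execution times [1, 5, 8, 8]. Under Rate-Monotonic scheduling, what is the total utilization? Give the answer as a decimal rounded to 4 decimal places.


Compute individual utilizations (exact fractions):
  Task 1: C/T = 1/12 (approx. 0.0833)
  Task 2: C/T = 5/15 = 1/3 (approx. 0.3333)
  Task 3: C/T = 8/24 = 1/3 (approx. 0.3333)
  Task 4: C/T = 8/42 = 4/21 (approx. 0.1905)
Total utilization U = 1/12 + 1/3 + 1/3 + 4/21 = 79/84
Rounded to 4 decimal places: U = 0.9405
RM (Liu & Layland) bound for 4 tasks = 0.756828; compare with U = 79/84 (approx. 0.940476)
bound < U <= 1, so the RM sufficient condition is not met (inconclusive; an exact test such as response-time analysis is needed).

0.9405


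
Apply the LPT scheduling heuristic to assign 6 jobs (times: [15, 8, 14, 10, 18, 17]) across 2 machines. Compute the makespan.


Sort jobs in decreasing order (LPT): [18, 17, 15, 14, 10, 8]
Assign each job to the least loaded machine:
  Machine 1: jobs [18, 14, 10], load = 42
  Machine 2: jobs [17, 15, 8], load = 40
Makespan = max load = 42

42


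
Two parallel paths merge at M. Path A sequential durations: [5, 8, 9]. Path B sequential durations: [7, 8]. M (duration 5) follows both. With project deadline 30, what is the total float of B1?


Forward pass: ES(B1) = sum of predecessors on chain B = 0
EF = ES + duration = 0 + 7 = 7
Backward pass: LF(M) = deadline = 30; LS(M) = 30 - 5 = 25
LF(B1) = LS(M) - sum(successors on chain B) = 25 - 8 = 17
LS = LF - duration = 17 - 7 = 10
Total float = LS - ES = 10 - 0 = 10

10


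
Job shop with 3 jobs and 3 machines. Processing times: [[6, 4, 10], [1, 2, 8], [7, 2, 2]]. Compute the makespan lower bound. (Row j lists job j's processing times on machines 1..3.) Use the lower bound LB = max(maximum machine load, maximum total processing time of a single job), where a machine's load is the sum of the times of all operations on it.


Machine loads:
  Machine 1: 6 + 1 + 7 = 14
  Machine 2: 4 + 2 + 2 = 8
  Machine 3: 10 + 8 + 2 = 20
Max machine load = 20
Job totals:
  Job 1: 20
  Job 2: 11
  Job 3: 11
Max job total = 20
Lower bound = max(20, 20) = 20

20


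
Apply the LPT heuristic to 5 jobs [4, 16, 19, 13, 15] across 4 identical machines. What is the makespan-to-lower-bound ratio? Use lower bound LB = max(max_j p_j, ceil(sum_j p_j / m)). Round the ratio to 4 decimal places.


LPT order: [19, 16, 15, 13, 4]
Machine loads after assignment: [19, 16, 15, 17]
LPT makespan = 19
Lower bound = max(max_job, ceil(total/4)) = max(19, 17) = 19
Ratio = 19 / 19 = 1.0

1.0


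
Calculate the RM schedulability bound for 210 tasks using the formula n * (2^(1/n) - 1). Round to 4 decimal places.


Compute 2^(1/210) = 1.0033061542
Subtract 1: 1.0033061542 - 1 = 0.0033061542
Multiply by n: 210 * 0.0033061542 = 0.6942923820
Round to 4 dp: 0.6943

0.6943


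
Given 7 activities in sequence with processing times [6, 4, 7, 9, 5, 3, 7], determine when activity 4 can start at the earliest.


Activity 4 starts after activities 1 through 3 complete.
Predecessor durations: [6, 4, 7]
ES = 6 + 4 + 7 = 17

17


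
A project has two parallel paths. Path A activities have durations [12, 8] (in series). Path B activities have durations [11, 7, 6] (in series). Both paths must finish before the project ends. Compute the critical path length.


Path A total = 12 + 8 = 20
Path B total = 11 + 7 + 6 = 24
Critical path = longest path = max(20, 24) = 24

24


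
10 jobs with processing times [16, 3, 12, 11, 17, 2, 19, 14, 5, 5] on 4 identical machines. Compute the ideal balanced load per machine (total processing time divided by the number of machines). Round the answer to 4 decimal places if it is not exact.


Total processing time = 16 + 3 + 12 + 11 + 17 + 2 + 19 + 14 + 5 + 5 = 104
Number of machines = 4
Ideal balanced load = 104 / 4 = 26.0

26.0


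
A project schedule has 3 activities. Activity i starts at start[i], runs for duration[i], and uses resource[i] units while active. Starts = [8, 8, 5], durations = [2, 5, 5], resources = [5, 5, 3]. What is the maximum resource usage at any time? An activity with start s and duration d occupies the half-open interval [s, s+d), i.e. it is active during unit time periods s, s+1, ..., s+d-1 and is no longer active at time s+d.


Each activity i is active on [start_i, start_i + duration_i).
Compute total resource usage per time slot:
  t=0: active resources = [], total = 0
  t=1: active resources = [], total = 0
  t=2: active resources = [], total = 0
  t=3: active resources = [], total = 0
  t=4: active resources = [], total = 0
  t=5: active resources = [3], total = 3
  t=6: active resources = [3], total = 3
  t=7: active resources = [3], total = 3
  t=8: active resources = [5, 5, 3], total = 13
  t=9: active resources = [5, 5, 3], total = 13
  t=10: active resources = [5], total = 5
  t=11: active resources = [5], total = 5
  t=12: active resources = [5], total = 5
Peak resource demand = 13

13


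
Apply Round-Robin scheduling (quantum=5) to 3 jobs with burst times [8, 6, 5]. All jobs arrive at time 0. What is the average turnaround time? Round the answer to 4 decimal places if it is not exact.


Time quantum = 5
Execution trace:
  J1 runs 5 units, time = 5
  J2 runs 5 units, time = 10
  J3 runs 5 units, time = 15
  J1 runs 3 units, time = 18
  J2 runs 1 units, time = 19
Finish times: [18, 19, 15]
Average turnaround = 52/3 = 17.3333

17.3333


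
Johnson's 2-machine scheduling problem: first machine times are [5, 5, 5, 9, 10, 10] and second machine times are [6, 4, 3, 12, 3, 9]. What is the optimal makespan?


Apply Johnson's rule:
  Group 1 (a <= b): [(1, 5, 6), (4, 9, 12)]
  Group 2 (a > b): [(6, 10, 9), (2, 5, 4), (3, 5, 3), (5, 10, 3)]
Optimal job order: [1, 4, 6, 2, 3, 5]
Schedule:
  Job 1: M1 done at 5, M2 done at 11
  Job 4: M1 done at 14, M2 done at 26
  Job 6: M1 done at 24, M2 done at 35
  Job 2: M1 done at 29, M2 done at 39
  Job 3: M1 done at 34, M2 done at 42
  Job 5: M1 done at 44, M2 done at 47
Makespan = 47

47


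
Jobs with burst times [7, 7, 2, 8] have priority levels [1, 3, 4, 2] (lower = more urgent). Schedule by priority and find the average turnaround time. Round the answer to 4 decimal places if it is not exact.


Sort by priority (ascending = highest first):
Order: [(1, 7), (2, 8), (3, 7), (4, 2)]
Completion times:
  Priority 1, burst=7, C=7
  Priority 2, burst=8, C=15
  Priority 3, burst=7, C=22
  Priority 4, burst=2, C=24
Average turnaround = 68/4 = 17.0

17.0


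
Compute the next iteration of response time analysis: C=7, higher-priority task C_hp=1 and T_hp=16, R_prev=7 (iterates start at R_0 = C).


R_next = C + ceil(R_prev / T_hp) * C_hp
ceil(7 / 16) = ceil(0.4375) = 1
Interference = 1 * 1 = 1
R_next = 7 + 1 = 8

8


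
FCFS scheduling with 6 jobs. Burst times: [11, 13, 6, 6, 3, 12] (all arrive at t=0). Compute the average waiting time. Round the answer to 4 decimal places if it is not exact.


FCFS order (as given): [11, 13, 6, 6, 3, 12]
Waiting times:
  Job 1: wait = 0
  Job 2: wait = 11
  Job 3: wait = 24
  Job 4: wait = 30
  Job 5: wait = 36
  Job 6: wait = 39
Sum of waiting times = 140
Average waiting time = 140/6 = 23.3333

23.3333


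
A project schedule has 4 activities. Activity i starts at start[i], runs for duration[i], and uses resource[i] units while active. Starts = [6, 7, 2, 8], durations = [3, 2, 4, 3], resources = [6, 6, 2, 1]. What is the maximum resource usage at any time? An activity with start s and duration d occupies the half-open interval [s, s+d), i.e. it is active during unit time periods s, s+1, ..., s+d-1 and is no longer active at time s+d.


Each activity i is active on [start_i, start_i + duration_i).
Compute total resource usage per time slot:
  t=0: active resources = [], total = 0
  t=1: active resources = [], total = 0
  t=2: active resources = [2], total = 2
  t=3: active resources = [2], total = 2
  t=4: active resources = [2], total = 2
  t=5: active resources = [2], total = 2
  t=6: active resources = [6], total = 6
  t=7: active resources = [6, 6], total = 12
  t=8: active resources = [6, 6, 1], total = 13
  t=9: active resources = [1], total = 1
  t=10: active resources = [1], total = 1
Peak resource demand = 13

13


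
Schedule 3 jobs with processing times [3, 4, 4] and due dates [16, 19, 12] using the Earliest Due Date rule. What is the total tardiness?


Sort by due date (EDD order): [(4, 12), (3, 16), (4, 19)]
Compute completion times and tardiness:
  Job 1: p=4, d=12, C=4, tardiness=max(0,4-12)=0
  Job 2: p=3, d=16, C=7, tardiness=max(0,7-16)=0
  Job 3: p=4, d=19, C=11, tardiness=max(0,11-19)=0
Total tardiness = 0

0


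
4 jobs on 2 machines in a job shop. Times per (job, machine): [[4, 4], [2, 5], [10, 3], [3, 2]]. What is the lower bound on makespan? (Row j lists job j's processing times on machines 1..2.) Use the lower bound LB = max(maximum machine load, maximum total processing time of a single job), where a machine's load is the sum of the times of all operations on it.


Machine loads:
  Machine 1: 4 + 2 + 10 + 3 = 19
  Machine 2: 4 + 5 + 3 + 2 = 14
Max machine load = 19
Job totals:
  Job 1: 8
  Job 2: 7
  Job 3: 13
  Job 4: 5
Max job total = 13
Lower bound = max(19, 13) = 19

19


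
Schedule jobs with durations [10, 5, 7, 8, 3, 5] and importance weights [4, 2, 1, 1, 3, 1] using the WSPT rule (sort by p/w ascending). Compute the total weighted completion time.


Compute p/w ratios and sort ascending (WSPT): [(3, 3), (10, 4), (5, 2), (5, 1), (7, 1), (8, 1)]
Compute weighted completion times:
  Job (p=3,w=3): C=3, w*C=3*3=9
  Job (p=10,w=4): C=13, w*C=4*13=52
  Job (p=5,w=2): C=18, w*C=2*18=36
  Job (p=5,w=1): C=23, w*C=1*23=23
  Job (p=7,w=1): C=30, w*C=1*30=30
  Job (p=8,w=1): C=38, w*C=1*38=38
Total weighted completion time = 188

188


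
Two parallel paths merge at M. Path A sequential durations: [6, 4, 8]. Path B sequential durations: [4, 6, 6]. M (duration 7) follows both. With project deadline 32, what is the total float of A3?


Forward pass: ES(A3) = sum of predecessors on chain A = 10
EF = ES + duration = 10 + 8 = 18
Backward pass: LF(M) = deadline = 32; LS(M) = 32 - 7 = 25
LF(A3) = LS(M) - sum(successors on chain A) = 25 - 0 = 25
LS = LF - duration = 25 - 8 = 17
Total float = LS - ES = 17 - 10 = 7

7


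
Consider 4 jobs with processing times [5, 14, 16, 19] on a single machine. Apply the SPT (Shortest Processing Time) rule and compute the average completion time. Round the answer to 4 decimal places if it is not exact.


Sort jobs by processing time (SPT order): [5, 14, 16, 19]
Compute completion times sequentially:
  Job 1: processing = 5, completes at 5
  Job 2: processing = 14, completes at 19
  Job 3: processing = 16, completes at 35
  Job 4: processing = 19, completes at 54
Sum of completion times = 113
Average completion time = 113/4 = 28.25

28.25


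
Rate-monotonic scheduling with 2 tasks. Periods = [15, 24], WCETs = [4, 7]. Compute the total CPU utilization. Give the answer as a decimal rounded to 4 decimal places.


Compute individual utilizations (exact fractions):
  Task 1: C/T = 4/15 (approx. 0.2667)
  Task 2: C/T = 7/24 (approx. 0.2917)
Total utilization U = 4/15 + 7/24 = 67/120
Rounded to 4 decimal places: U = 0.5583
RM (Liu & Layland) bound for 2 tasks = 0.828427; compare with U = 67/120 (approx. 0.558333)
U <= bound, so schedulable by RM sufficient condition.

0.5583


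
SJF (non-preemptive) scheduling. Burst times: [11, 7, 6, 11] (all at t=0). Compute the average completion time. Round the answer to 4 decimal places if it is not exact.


SJF order (ascending): [6, 7, 11, 11]
Completion times:
  Job 1: burst=6, C=6
  Job 2: burst=7, C=13
  Job 3: burst=11, C=24
  Job 4: burst=11, C=35
Average completion = 78/4 = 19.5

19.5


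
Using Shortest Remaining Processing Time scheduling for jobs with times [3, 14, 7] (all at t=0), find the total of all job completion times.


Since all jobs arrive at t=0, SRPT equals SPT ordering.
SPT order: [3, 7, 14]
Completion times:
  Job 1: p=3, C=3
  Job 2: p=7, C=10
  Job 3: p=14, C=24
Total completion time = 3 + 10 + 24 = 37

37


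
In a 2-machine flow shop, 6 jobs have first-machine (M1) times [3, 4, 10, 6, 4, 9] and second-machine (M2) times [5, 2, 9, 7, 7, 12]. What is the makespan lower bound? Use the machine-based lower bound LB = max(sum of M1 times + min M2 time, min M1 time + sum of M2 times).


LB1 = sum(M1 times) + min(M2 times) = 36 + 2 = 38
LB2 = min(M1 times) + sum(M2 times) = 3 + 42 = 45
Lower bound = max(LB1, LB2) = max(38, 45) = 45

45


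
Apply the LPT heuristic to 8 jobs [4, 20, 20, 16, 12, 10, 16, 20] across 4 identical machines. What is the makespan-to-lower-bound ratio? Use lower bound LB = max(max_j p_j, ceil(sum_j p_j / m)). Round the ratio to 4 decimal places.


LPT order: [20, 20, 20, 16, 16, 12, 10, 4]
Machine loads after assignment: [32, 30, 24, 32]
LPT makespan = 32
Lower bound = max(max_job, ceil(total/4)) = max(20, 30) = 30
Ratio = 32 / 30 = 1.0667

1.0667


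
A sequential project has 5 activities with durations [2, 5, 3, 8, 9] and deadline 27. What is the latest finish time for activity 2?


LF(activity 2) = deadline - sum of successor durations
Successors: activities 3 through 5 with durations [3, 8, 9]
Sum of successor durations = 20
LF = 27 - 20 = 7

7


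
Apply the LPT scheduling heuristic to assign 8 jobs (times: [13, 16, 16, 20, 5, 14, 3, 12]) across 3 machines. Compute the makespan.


Sort jobs in decreasing order (LPT): [20, 16, 16, 14, 13, 12, 5, 3]
Assign each job to the least loaded machine:
  Machine 1: jobs [20, 12], load = 32
  Machine 2: jobs [16, 14, 3], load = 33
  Machine 3: jobs [16, 13, 5], load = 34
Makespan = max load = 34

34


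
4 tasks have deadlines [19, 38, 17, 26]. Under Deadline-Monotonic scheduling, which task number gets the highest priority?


Sort tasks by relative deadline (ascending):
  Task 3: deadline = 17
  Task 1: deadline = 19
  Task 4: deadline = 26
  Task 2: deadline = 38
Priority order (highest first): [3, 1, 4, 2]
Highest priority task = 3

3


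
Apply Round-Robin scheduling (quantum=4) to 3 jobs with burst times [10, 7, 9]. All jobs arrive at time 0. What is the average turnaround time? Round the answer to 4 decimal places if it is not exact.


Time quantum = 4
Execution trace:
  J1 runs 4 units, time = 4
  J2 runs 4 units, time = 8
  J3 runs 4 units, time = 12
  J1 runs 4 units, time = 16
  J2 runs 3 units, time = 19
  J3 runs 4 units, time = 23
  J1 runs 2 units, time = 25
  J3 runs 1 units, time = 26
Finish times: [25, 19, 26]
Average turnaround = 70/3 = 23.3333

23.3333


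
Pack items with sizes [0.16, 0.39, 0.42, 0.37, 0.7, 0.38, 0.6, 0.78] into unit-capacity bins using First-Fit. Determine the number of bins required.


Place items sequentially using First-Fit:
  Item 0.16 -> new Bin 1
  Item 0.39 -> Bin 1 (now 0.55)
  Item 0.42 -> Bin 1 (now 0.97)
  Item 0.37 -> new Bin 2
  Item 0.7 -> new Bin 3
  Item 0.38 -> Bin 2 (now 0.75)
  Item 0.6 -> new Bin 4
  Item 0.78 -> new Bin 5
Total bins used = 5

5


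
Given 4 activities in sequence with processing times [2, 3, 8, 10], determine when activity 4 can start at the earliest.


Activity 4 starts after activities 1 through 3 complete.
Predecessor durations: [2, 3, 8]
ES = 2 + 3 + 8 = 13

13


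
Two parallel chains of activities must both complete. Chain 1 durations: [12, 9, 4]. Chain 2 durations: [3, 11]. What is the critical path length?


Path A total = 12 + 9 + 4 = 25
Path B total = 3 + 11 = 14
Critical path = longest path = max(25, 14) = 25

25


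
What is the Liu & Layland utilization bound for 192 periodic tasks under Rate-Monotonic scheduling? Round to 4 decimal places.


Compute 2^(1/192) = 1.0036166660
Subtract 1: 1.0036166660 - 1 = 0.0036166660
Multiply by n: 192 * 0.0036166660 = 0.6943998720
Round to 4 dp: 0.6944

0.6944


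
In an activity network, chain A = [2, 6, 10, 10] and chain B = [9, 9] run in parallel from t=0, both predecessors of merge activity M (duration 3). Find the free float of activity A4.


ES(A4) = sum of predecessors on chain A = 18
EF(A4) = ES + duration = 18 + 10 = 28
Successor of A4 is M. ES(M) = max(sum(A), sum(B)) = max(28, 18) = 28
Free float = ES(successor) - EF(current) = 28 - 28 = 0

0


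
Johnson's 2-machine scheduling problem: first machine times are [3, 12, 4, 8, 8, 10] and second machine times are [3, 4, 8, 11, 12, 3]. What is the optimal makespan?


Apply Johnson's rule:
  Group 1 (a <= b): [(1, 3, 3), (3, 4, 8), (4, 8, 11), (5, 8, 12)]
  Group 2 (a > b): [(2, 12, 4), (6, 10, 3)]
Optimal job order: [1, 3, 4, 5, 2, 6]
Schedule:
  Job 1: M1 done at 3, M2 done at 6
  Job 3: M1 done at 7, M2 done at 15
  Job 4: M1 done at 15, M2 done at 26
  Job 5: M1 done at 23, M2 done at 38
  Job 2: M1 done at 35, M2 done at 42
  Job 6: M1 done at 45, M2 done at 48
Makespan = 48

48


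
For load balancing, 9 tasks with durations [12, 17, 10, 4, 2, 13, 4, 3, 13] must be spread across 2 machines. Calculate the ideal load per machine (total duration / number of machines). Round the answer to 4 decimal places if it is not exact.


Total processing time = 12 + 17 + 10 + 4 + 2 + 13 + 4 + 3 + 13 = 78
Number of machines = 2
Ideal balanced load = 78 / 2 = 39.0

39.0


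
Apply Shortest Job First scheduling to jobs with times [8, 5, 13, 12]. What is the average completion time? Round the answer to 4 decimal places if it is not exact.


SJF order (ascending): [5, 8, 12, 13]
Completion times:
  Job 1: burst=5, C=5
  Job 2: burst=8, C=13
  Job 3: burst=12, C=25
  Job 4: burst=13, C=38
Average completion = 81/4 = 20.25

20.25


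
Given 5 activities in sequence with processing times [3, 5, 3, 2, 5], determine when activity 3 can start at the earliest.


Activity 3 starts after activities 1 through 2 complete.
Predecessor durations: [3, 5]
ES = 3 + 5 = 8

8


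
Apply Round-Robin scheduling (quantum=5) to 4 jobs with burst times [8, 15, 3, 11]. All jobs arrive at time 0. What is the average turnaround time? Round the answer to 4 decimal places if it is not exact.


Time quantum = 5
Execution trace:
  J1 runs 5 units, time = 5
  J2 runs 5 units, time = 10
  J3 runs 3 units, time = 13
  J4 runs 5 units, time = 18
  J1 runs 3 units, time = 21
  J2 runs 5 units, time = 26
  J4 runs 5 units, time = 31
  J2 runs 5 units, time = 36
  J4 runs 1 units, time = 37
Finish times: [21, 36, 13, 37]
Average turnaround = 107/4 = 26.75

26.75


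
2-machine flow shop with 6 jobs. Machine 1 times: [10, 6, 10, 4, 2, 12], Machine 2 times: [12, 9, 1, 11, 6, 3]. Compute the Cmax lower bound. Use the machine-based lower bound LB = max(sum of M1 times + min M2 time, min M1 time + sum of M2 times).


LB1 = sum(M1 times) + min(M2 times) = 44 + 1 = 45
LB2 = min(M1 times) + sum(M2 times) = 2 + 42 = 44
Lower bound = max(LB1, LB2) = max(45, 44) = 45

45


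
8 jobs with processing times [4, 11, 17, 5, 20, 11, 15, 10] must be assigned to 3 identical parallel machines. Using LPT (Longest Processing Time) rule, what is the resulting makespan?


Sort jobs in decreasing order (LPT): [20, 17, 15, 11, 11, 10, 5, 4]
Assign each job to the least loaded machine:
  Machine 1: jobs [20, 10], load = 30
  Machine 2: jobs [17, 11, 4], load = 32
  Machine 3: jobs [15, 11, 5], load = 31
Makespan = max load = 32

32


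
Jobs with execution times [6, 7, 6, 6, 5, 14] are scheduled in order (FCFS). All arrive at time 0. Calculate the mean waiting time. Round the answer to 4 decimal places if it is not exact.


FCFS order (as given): [6, 7, 6, 6, 5, 14]
Waiting times:
  Job 1: wait = 0
  Job 2: wait = 6
  Job 3: wait = 13
  Job 4: wait = 19
  Job 5: wait = 25
  Job 6: wait = 30
Sum of waiting times = 93
Average waiting time = 93/6 = 15.5

15.5


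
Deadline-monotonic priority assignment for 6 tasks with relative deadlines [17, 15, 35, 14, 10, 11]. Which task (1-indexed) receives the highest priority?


Sort tasks by relative deadline (ascending):
  Task 5: deadline = 10
  Task 6: deadline = 11
  Task 4: deadline = 14
  Task 2: deadline = 15
  Task 1: deadline = 17
  Task 3: deadline = 35
Priority order (highest first): [5, 6, 4, 2, 1, 3]
Highest priority task = 5

5


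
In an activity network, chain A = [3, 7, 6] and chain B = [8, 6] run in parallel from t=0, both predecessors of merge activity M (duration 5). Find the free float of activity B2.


ES(B2) = sum of predecessors on chain B = 8
EF(B2) = ES + duration = 8 + 6 = 14
Successor of B2 is M. ES(M) = max(sum(A), sum(B)) = max(16, 14) = 16
Free float = ES(successor) - EF(current) = 16 - 14 = 2

2


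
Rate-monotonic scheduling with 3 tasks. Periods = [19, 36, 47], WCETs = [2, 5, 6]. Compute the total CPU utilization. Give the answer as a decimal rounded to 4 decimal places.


Compute individual utilizations (exact fractions):
  Task 1: C/T = 2/19 (approx. 0.1053)
  Task 2: C/T = 5/36 (approx. 0.1389)
  Task 3: C/T = 6/47 (approx. 0.1277)
Total utilization U = 2/19 + 5/36 + 6/47 = 11953/32148
Rounded to 4 decimal places: U = 0.3718
RM (Liu & Layland) bound for 3 tasks = 0.779763; compare with U = 11953/32148 (approx. 0.371812)
U <= bound, so schedulable by RM sufficient condition.

0.3718


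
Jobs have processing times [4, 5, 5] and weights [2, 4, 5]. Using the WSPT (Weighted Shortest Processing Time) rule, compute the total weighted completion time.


Compute p/w ratios and sort ascending (WSPT): [(5, 5), (5, 4), (4, 2)]
Compute weighted completion times:
  Job (p=5,w=5): C=5, w*C=5*5=25
  Job (p=5,w=4): C=10, w*C=4*10=40
  Job (p=4,w=2): C=14, w*C=2*14=28
Total weighted completion time = 93

93


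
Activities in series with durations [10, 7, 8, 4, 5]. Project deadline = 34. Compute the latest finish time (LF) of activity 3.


LF(activity 3) = deadline - sum of successor durations
Successors: activities 4 through 5 with durations [4, 5]
Sum of successor durations = 9
LF = 34 - 9 = 25

25


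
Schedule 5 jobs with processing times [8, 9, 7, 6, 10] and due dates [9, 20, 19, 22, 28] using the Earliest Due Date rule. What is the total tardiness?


Sort by due date (EDD order): [(8, 9), (7, 19), (9, 20), (6, 22), (10, 28)]
Compute completion times and tardiness:
  Job 1: p=8, d=9, C=8, tardiness=max(0,8-9)=0
  Job 2: p=7, d=19, C=15, tardiness=max(0,15-19)=0
  Job 3: p=9, d=20, C=24, tardiness=max(0,24-20)=4
  Job 4: p=6, d=22, C=30, tardiness=max(0,30-22)=8
  Job 5: p=10, d=28, C=40, tardiness=max(0,40-28)=12
Total tardiness = 24

24


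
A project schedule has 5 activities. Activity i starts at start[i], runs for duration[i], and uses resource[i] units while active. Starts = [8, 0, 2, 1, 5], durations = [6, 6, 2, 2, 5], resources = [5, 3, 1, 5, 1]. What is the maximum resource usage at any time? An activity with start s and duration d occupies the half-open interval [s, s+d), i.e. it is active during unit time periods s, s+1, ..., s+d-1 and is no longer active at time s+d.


Each activity i is active on [start_i, start_i + duration_i).
Compute total resource usage per time slot:
  t=0: active resources = [3], total = 3
  t=1: active resources = [3, 5], total = 8
  t=2: active resources = [3, 1, 5], total = 9
  t=3: active resources = [3, 1], total = 4
  t=4: active resources = [3], total = 3
  t=5: active resources = [3, 1], total = 4
  t=6: active resources = [1], total = 1
  t=7: active resources = [1], total = 1
  t=8: active resources = [5, 1], total = 6
  t=9: active resources = [5, 1], total = 6
  t=10: active resources = [5], total = 5
  t=11: active resources = [5], total = 5
  t=12: active resources = [5], total = 5
  t=13: active resources = [5], total = 5
Peak resource demand = 9

9


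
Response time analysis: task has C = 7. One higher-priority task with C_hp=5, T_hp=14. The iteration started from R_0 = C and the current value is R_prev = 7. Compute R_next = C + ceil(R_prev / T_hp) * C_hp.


R_next = C + ceil(R_prev / T_hp) * C_hp
ceil(7 / 14) = ceil(0.5) = 1
Interference = 1 * 5 = 5
R_next = 7 + 5 = 12

12


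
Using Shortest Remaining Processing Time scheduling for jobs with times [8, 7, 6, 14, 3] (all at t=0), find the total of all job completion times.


Since all jobs arrive at t=0, SRPT equals SPT ordering.
SPT order: [3, 6, 7, 8, 14]
Completion times:
  Job 1: p=3, C=3
  Job 2: p=6, C=9
  Job 3: p=7, C=16
  Job 4: p=8, C=24
  Job 5: p=14, C=38
Total completion time = 3 + 9 + 16 + 24 + 38 = 90

90


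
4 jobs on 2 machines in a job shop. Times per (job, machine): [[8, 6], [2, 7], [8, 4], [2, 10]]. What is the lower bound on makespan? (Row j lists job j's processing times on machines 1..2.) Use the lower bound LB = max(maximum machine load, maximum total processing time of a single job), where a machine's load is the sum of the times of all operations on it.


Machine loads:
  Machine 1: 8 + 2 + 8 + 2 = 20
  Machine 2: 6 + 7 + 4 + 10 = 27
Max machine load = 27
Job totals:
  Job 1: 14
  Job 2: 9
  Job 3: 12
  Job 4: 12
Max job total = 14
Lower bound = max(27, 14) = 27

27


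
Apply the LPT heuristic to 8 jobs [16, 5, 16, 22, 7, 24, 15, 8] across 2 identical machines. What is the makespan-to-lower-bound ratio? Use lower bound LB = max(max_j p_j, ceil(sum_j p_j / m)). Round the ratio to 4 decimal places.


LPT order: [24, 22, 16, 16, 15, 8, 7, 5]
Machine loads after assignment: [55, 58]
LPT makespan = 58
Lower bound = max(max_job, ceil(total/2)) = max(24, 57) = 57
Ratio = 58 / 57 = 1.0175

1.0175


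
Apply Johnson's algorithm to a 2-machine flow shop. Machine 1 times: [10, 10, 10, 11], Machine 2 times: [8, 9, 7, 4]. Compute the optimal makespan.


Apply Johnson's rule:
  Group 1 (a <= b): []
  Group 2 (a > b): [(2, 10, 9), (1, 10, 8), (3, 10, 7), (4, 11, 4)]
Optimal job order: [2, 1, 3, 4]
Schedule:
  Job 2: M1 done at 10, M2 done at 19
  Job 1: M1 done at 20, M2 done at 28
  Job 3: M1 done at 30, M2 done at 37
  Job 4: M1 done at 41, M2 done at 45
Makespan = 45

45


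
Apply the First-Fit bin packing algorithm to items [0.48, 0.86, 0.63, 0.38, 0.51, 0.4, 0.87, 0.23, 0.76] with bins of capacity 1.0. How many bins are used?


Place items sequentially using First-Fit:
  Item 0.48 -> new Bin 1
  Item 0.86 -> new Bin 2
  Item 0.63 -> new Bin 3
  Item 0.38 -> Bin 1 (now 0.86)
  Item 0.51 -> new Bin 4
  Item 0.4 -> Bin 4 (now 0.91)
  Item 0.87 -> new Bin 5
  Item 0.23 -> Bin 3 (now 0.86)
  Item 0.76 -> new Bin 6
Total bins used = 6

6


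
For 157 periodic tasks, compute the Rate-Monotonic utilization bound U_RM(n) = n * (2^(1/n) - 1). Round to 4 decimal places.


Compute 2^(1/157) = 1.0044247104
Subtract 1: 1.0044247104 - 1 = 0.0044247104
Multiply by n: 157 * 0.0044247104 = 0.6946795328
Round to 4 dp: 0.6947

0.6947


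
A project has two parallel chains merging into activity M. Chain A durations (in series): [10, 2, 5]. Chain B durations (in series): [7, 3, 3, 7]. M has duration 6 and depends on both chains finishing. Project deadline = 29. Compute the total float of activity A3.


Forward pass: ES(A3) = sum of predecessors on chain A = 12
EF = ES + duration = 12 + 5 = 17
Backward pass: LF(M) = deadline = 29; LS(M) = 29 - 6 = 23
LF(A3) = LS(M) - sum(successors on chain A) = 23 - 0 = 23
LS = LF - duration = 23 - 5 = 18
Total float = LS - ES = 18 - 12 = 6

6


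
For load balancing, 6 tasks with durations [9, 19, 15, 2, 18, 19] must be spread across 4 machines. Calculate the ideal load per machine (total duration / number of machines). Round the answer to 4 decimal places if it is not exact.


Total processing time = 9 + 19 + 15 + 2 + 18 + 19 = 82
Number of machines = 4
Ideal balanced load = 82 / 4 = 20.5

20.5


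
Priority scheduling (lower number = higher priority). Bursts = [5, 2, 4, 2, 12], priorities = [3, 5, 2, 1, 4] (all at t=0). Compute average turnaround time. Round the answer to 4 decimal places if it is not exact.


Sort by priority (ascending = highest first):
Order: [(1, 2), (2, 4), (3, 5), (4, 12), (5, 2)]
Completion times:
  Priority 1, burst=2, C=2
  Priority 2, burst=4, C=6
  Priority 3, burst=5, C=11
  Priority 4, burst=12, C=23
  Priority 5, burst=2, C=25
Average turnaround = 67/5 = 13.4

13.4


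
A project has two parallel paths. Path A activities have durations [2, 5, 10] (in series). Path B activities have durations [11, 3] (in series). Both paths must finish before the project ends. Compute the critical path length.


Path A total = 2 + 5 + 10 = 17
Path B total = 11 + 3 = 14
Critical path = longest path = max(17, 14) = 17

17


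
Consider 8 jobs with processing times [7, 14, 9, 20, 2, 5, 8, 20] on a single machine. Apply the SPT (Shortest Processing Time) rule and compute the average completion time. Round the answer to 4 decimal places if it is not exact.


Sort jobs by processing time (SPT order): [2, 5, 7, 8, 9, 14, 20, 20]
Compute completion times sequentially:
  Job 1: processing = 2, completes at 2
  Job 2: processing = 5, completes at 7
  Job 3: processing = 7, completes at 14
  Job 4: processing = 8, completes at 22
  Job 5: processing = 9, completes at 31
  Job 6: processing = 14, completes at 45
  Job 7: processing = 20, completes at 65
  Job 8: processing = 20, completes at 85
Sum of completion times = 271
Average completion time = 271/8 = 33.875

33.875


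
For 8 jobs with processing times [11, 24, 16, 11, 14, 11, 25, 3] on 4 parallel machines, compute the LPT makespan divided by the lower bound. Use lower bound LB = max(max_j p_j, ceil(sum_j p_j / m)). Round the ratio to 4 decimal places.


LPT order: [25, 24, 16, 14, 11, 11, 11, 3]
Machine loads after assignment: [28, 35, 27, 25]
LPT makespan = 35
Lower bound = max(max_job, ceil(total/4)) = max(25, 29) = 29
Ratio = 35 / 29 = 1.2069

1.2069


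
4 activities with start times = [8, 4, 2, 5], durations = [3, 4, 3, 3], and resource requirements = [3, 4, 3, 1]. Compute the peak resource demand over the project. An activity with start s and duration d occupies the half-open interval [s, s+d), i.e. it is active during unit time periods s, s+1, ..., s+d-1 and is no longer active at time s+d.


Each activity i is active on [start_i, start_i + duration_i).
Compute total resource usage per time slot:
  t=0: active resources = [], total = 0
  t=1: active resources = [], total = 0
  t=2: active resources = [3], total = 3
  t=3: active resources = [3], total = 3
  t=4: active resources = [4, 3], total = 7
  t=5: active resources = [4, 1], total = 5
  t=6: active resources = [4, 1], total = 5
  t=7: active resources = [4, 1], total = 5
  t=8: active resources = [3], total = 3
  t=9: active resources = [3], total = 3
  t=10: active resources = [3], total = 3
Peak resource demand = 7

7


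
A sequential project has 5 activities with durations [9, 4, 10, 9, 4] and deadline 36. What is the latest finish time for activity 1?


LF(activity 1) = deadline - sum of successor durations
Successors: activities 2 through 5 with durations [4, 10, 9, 4]
Sum of successor durations = 27
LF = 36 - 27 = 9

9


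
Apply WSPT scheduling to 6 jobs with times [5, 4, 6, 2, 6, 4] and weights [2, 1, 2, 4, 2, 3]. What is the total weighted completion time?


Compute p/w ratios and sort ascending (WSPT): [(2, 4), (4, 3), (5, 2), (6, 2), (6, 2), (4, 1)]
Compute weighted completion times:
  Job (p=2,w=4): C=2, w*C=4*2=8
  Job (p=4,w=3): C=6, w*C=3*6=18
  Job (p=5,w=2): C=11, w*C=2*11=22
  Job (p=6,w=2): C=17, w*C=2*17=34
  Job (p=6,w=2): C=23, w*C=2*23=46
  Job (p=4,w=1): C=27, w*C=1*27=27
Total weighted completion time = 155

155


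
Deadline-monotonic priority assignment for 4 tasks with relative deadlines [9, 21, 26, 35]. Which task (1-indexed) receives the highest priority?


Sort tasks by relative deadline (ascending):
  Task 1: deadline = 9
  Task 2: deadline = 21
  Task 3: deadline = 26
  Task 4: deadline = 35
Priority order (highest first): [1, 2, 3, 4]
Highest priority task = 1

1


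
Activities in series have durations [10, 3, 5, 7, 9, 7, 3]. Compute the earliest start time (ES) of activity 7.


Activity 7 starts after activities 1 through 6 complete.
Predecessor durations: [10, 3, 5, 7, 9, 7]
ES = 10 + 3 + 5 + 7 + 9 + 7 = 41

41


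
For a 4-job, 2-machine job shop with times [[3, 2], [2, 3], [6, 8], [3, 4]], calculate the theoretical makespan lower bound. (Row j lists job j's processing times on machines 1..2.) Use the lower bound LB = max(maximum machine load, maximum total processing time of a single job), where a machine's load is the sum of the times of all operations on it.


Machine loads:
  Machine 1: 3 + 2 + 6 + 3 = 14
  Machine 2: 2 + 3 + 8 + 4 = 17
Max machine load = 17
Job totals:
  Job 1: 5
  Job 2: 5
  Job 3: 14
  Job 4: 7
Max job total = 14
Lower bound = max(17, 14) = 17

17


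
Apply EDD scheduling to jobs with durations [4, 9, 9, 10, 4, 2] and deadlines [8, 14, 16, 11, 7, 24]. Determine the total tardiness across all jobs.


Sort by due date (EDD order): [(4, 7), (4, 8), (10, 11), (9, 14), (9, 16), (2, 24)]
Compute completion times and tardiness:
  Job 1: p=4, d=7, C=4, tardiness=max(0,4-7)=0
  Job 2: p=4, d=8, C=8, tardiness=max(0,8-8)=0
  Job 3: p=10, d=11, C=18, tardiness=max(0,18-11)=7
  Job 4: p=9, d=14, C=27, tardiness=max(0,27-14)=13
  Job 5: p=9, d=16, C=36, tardiness=max(0,36-16)=20
  Job 6: p=2, d=24, C=38, tardiness=max(0,38-24)=14
Total tardiness = 54

54


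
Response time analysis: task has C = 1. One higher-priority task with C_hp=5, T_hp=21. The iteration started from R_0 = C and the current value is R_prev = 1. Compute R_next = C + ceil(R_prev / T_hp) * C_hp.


R_next = C + ceil(R_prev / T_hp) * C_hp
ceil(1 / 21) = ceil(0.0476) = 1
Interference = 1 * 5 = 5
R_next = 1 + 5 = 6

6


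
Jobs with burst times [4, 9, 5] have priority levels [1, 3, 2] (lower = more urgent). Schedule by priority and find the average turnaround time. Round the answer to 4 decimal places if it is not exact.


Sort by priority (ascending = highest first):
Order: [(1, 4), (2, 5), (3, 9)]
Completion times:
  Priority 1, burst=4, C=4
  Priority 2, burst=5, C=9
  Priority 3, burst=9, C=18
Average turnaround = 31/3 = 10.3333

10.3333


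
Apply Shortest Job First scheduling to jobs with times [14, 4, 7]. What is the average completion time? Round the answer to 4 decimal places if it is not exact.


SJF order (ascending): [4, 7, 14]
Completion times:
  Job 1: burst=4, C=4
  Job 2: burst=7, C=11
  Job 3: burst=14, C=25
Average completion = 40/3 = 13.3333

13.3333


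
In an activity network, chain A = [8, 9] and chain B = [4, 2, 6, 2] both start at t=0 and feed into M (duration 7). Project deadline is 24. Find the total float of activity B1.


Forward pass: ES(B1) = sum of predecessors on chain B = 0
EF = ES + duration = 0 + 4 = 4
Backward pass: LF(M) = deadline = 24; LS(M) = 24 - 7 = 17
LF(B1) = LS(M) - sum(successors on chain B) = 17 - 10 = 7
LS = LF - duration = 7 - 4 = 3
Total float = LS - ES = 3 - 0 = 3

3


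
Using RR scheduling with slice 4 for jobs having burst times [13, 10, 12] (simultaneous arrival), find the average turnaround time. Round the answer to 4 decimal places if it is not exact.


Time quantum = 4
Execution trace:
  J1 runs 4 units, time = 4
  J2 runs 4 units, time = 8
  J3 runs 4 units, time = 12
  J1 runs 4 units, time = 16
  J2 runs 4 units, time = 20
  J3 runs 4 units, time = 24
  J1 runs 4 units, time = 28
  J2 runs 2 units, time = 30
  J3 runs 4 units, time = 34
  J1 runs 1 units, time = 35
Finish times: [35, 30, 34]
Average turnaround = 99/3 = 33.0

33.0


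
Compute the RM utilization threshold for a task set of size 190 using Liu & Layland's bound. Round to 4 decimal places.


Compute 2^(1/190) = 1.0036548056
Subtract 1: 1.0036548056 - 1 = 0.0036548056
Multiply by n: 190 * 0.0036548056 = 0.6944130640
Round to 4 dp: 0.6944

0.6944


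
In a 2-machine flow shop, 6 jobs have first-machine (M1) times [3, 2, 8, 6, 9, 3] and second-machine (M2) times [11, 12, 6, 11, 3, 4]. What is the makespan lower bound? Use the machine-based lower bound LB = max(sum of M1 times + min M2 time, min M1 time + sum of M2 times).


LB1 = sum(M1 times) + min(M2 times) = 31 + 3 = 34
LB2 = min(M1 times) + sum(M2 times) = 2 + 47 = 49
Lower bound = max(LB1, LB2) = max(34, 49) = 49

49


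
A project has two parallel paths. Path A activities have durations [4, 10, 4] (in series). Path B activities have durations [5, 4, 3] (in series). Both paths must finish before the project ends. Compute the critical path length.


Path A total = 4 + 10 + 4 = 18
Path B total = 5 + 4 + 3 = 12
Critical path = longest path = max(18, 12) = 18

18


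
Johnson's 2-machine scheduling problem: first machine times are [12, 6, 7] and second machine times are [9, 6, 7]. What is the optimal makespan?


Apply Johnson's rule:
  Group 1 (a <= b): [(2, 6, 6), (3, 7, 7)]
  Group 2 (a > b): [(1, 12, 9)]
Optimal job order: [2, 3, 1]
Schedule:
  Job 2: M1 done at 6, M2 done at 12
  Job 3: M1 done at 13, M2 done at 20
  Job 1: M1 done at 25, M2 done at 34
Makespan = 34

34


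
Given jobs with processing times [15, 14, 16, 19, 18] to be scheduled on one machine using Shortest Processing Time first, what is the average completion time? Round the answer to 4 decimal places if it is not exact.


Sort jobs by processing time (SPT order): [14, 15, 16, 18, 19]
Compute completion times sequentially:
  Job 1: processing = 14, completes at 14
  Job 2: processing = 15, completes at 29
  Job 3: processing = 16, completes at 45
  Job 4: processing = 18, completes at 63
  Job 5: processing = 19, completes at 82
Sum of completion times = 233
Average completion time = 233/5 = 46.6

46.6


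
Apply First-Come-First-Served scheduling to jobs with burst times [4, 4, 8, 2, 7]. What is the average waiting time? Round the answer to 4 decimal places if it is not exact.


FCFS order (as given): [4, 4, 8, 2, 7]
Waiting times:
  Job 1: wait = 0
  Job 2: wait = 4
  Job 3: wait = 8
  Job 4: wait = 16
  Job 5: wait = 18
Sum of waiting times = 46
Average waiting time = 46/5 = 9.2

9.2


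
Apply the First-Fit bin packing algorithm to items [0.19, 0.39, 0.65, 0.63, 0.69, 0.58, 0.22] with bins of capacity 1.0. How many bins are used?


Place items sequentially using First-Fit:
  Item 0.19 -> new Bin 1
  Item 0.39 -> Bin 1 (now 0.58)
  Item 0.65 -> new Bin 2
  Item 0.63 -> new Bin 3
  Item 0.69 -> new Bin 4
  Item 0.58 -> new Bin 5
  Item 0.22 -> Bin 1 (now 0.8)
Total bins used = 5

5


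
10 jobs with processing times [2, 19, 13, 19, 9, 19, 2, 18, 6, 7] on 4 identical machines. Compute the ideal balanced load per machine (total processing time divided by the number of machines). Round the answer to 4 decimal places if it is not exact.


Total processing time = 2 + 19 + 13 + 19 + 9 + 19 + 2 + 18 + 6 + 7 = 114
Number of machines = 4
Ideal balanced load = 114 / 4 = 28.5

28.5


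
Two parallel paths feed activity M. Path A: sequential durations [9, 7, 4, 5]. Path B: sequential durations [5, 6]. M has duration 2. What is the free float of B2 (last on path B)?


ES(B2) = sum of predecessors on chain B = 5
EF(B2) = ES + duration = 5 + 6 = 11
Successor of B2 is M. ES(M) = max(sum(A), sum(B)) = max(25, 11) = 25
Free float = ES(successor) - EF(current) = 25 - 11 = 14

14


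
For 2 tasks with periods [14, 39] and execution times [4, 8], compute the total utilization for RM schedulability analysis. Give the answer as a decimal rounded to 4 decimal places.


Compute individual utilizations (exact fractions):
  Task 1: C/T = 4/14 = 2/7 (approx. 0.2857)
  Task 2: C/T = 8/39 (approx. 0.2051)
Total utilization U = 2/7 + 8/39 = 134/273
Rounded to 4 decimal places: U = 0.4908
RM (Liu & Layland) bound for 2 tasks = 0.828427; compare with U = 134/273 (approx. 0.490842)
U <= bound, so schedulable by RM sufficient condition.

0.4908
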